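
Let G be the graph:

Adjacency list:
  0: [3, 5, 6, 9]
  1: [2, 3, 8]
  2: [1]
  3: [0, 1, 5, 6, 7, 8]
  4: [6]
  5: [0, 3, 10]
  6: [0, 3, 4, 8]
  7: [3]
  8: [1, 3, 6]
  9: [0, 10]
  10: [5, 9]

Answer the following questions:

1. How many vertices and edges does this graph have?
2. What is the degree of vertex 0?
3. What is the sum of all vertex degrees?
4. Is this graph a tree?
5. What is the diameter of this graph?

Count: 11 vertices, 15 edges.
Vertex 0 has neighbors [3, 5, 6, 9], degree = 4.
Handshaking lemma: 2 * 15 = 30.
A tree on 11 vertices has 10 edges. This graph has 15 edges (5 extra). Not a tree.
Diameter (longest shortest path) = 4.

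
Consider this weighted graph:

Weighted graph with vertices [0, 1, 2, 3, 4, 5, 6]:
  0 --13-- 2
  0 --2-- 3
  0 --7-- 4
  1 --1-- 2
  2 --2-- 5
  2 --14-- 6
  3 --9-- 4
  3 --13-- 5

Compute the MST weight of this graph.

Applying Kruskal's algorithm (sort edges by weight, add if no cycle):
  Add (1,2) w=1
  Add (0,3) w=2
  Add (2,5) w=2
  Add (0,4) w=7
  Skip (3,4) w=9 (creates cycle)
  Add (0,2) w=13
  Skip (3,5) w=13 (creates cycle)
  Add (2,6) w=14
MST weight = 39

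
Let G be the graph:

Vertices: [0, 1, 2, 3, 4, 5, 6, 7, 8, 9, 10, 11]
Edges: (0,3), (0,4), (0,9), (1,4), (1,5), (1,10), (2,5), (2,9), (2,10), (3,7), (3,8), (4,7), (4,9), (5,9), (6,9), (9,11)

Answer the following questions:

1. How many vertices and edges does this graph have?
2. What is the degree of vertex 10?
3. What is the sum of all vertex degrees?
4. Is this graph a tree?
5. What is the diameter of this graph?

Count: 12 vertices, 16 edges.
Vertex 10 has neighbors [1, 2], degree = 2.
Handshaking lemma: 2 * 16 = 32.
A tree on 12 vertices has 11 edges. This graph has 16 edges (5 extra). Not a tree.
Diameter (longest shortest path) = 5.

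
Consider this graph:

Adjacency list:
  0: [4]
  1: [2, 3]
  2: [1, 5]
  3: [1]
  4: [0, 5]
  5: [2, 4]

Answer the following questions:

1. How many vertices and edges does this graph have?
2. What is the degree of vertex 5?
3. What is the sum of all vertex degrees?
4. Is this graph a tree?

Count: 6 vertices, 5 edges.
Vertex 5 has neighbors [2, 4], degree = 2.
Handshaking lemma: 2 * 5 = 10.
A graph is a tree iff it is connected and has exactly n-1 edges. This graph is connected (all 6 vertices in one component) and has 6-1 = 5 edges. It is a tree.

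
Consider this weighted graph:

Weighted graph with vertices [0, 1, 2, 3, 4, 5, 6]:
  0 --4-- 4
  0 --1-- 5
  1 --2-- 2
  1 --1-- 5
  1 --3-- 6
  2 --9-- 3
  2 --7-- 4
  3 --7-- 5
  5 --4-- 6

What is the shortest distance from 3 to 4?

Using Dijkstra's algorithm from vertex 3:
Shortest path: 3 -> 5 -> 0 -> 4
Total weight: 7 + 1 + 4 = 12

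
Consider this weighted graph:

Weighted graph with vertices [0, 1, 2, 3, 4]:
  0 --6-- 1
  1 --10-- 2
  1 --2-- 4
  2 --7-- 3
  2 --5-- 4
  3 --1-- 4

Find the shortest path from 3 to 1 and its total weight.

Using Dijkstra's algorithm from vertex 3:
Shortest path: 3 -> 4 -> 1
Total weight: 1 + 2 = 3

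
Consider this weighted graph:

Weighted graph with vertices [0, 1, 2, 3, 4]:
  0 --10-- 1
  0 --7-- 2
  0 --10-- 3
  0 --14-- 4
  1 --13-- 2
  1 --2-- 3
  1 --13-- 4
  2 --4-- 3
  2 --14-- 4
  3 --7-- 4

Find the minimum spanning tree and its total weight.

Applying Kruskal's algorithm (sort edges by weight, add if no cycle):
  Add (1,3) w=2
  Add (2,3) w=4
  Add (0,2) w=7
  Add (3,4) w=7
  Skip (0,1) w=10 (creates cycle)
  Skip (0,3) w=10 (creates cycle)
  Skip (1,2) w=13 (creates cycle)
  Skip (1,4) w=13 (creates cycle)
  Skip (0,4) w=14 (creates cycle)
  Skip (2,4) w=14 (creates cycle)
MST weight = 20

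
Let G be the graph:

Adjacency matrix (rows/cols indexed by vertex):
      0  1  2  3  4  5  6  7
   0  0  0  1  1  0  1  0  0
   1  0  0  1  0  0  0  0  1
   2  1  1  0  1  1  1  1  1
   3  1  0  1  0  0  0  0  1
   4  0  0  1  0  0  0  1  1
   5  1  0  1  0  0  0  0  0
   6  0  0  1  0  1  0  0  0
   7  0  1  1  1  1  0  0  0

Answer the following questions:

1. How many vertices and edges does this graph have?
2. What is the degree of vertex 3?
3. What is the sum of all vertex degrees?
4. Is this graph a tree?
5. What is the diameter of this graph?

Count: 8 vertices, 13 edges.
Vertex 3 has neighbors [0, 2, 7], degree = 3.
Handshaking lemma: 2 * 13 = 26.
A tree on 8 vertices has 7 edges. This graph has 13 edges (6 extra). Not a tree.
Diameter (longest shortest path) = 2.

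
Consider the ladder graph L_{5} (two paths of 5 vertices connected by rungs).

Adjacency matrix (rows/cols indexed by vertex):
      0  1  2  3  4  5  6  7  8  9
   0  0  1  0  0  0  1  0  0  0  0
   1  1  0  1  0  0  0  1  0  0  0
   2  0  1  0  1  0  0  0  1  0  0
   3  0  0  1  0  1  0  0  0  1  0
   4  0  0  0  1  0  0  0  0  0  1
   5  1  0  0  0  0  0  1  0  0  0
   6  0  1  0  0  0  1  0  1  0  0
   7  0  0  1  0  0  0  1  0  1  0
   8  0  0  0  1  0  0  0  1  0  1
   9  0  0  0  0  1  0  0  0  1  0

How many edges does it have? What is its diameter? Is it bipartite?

Ladder graph L_{5}: 5 rungs + 2 * (5-1) path edges = 5 + 8 = 13 edges.
Diameter = 5.
Ladder graphs are bipartite (alternating coloring along each path).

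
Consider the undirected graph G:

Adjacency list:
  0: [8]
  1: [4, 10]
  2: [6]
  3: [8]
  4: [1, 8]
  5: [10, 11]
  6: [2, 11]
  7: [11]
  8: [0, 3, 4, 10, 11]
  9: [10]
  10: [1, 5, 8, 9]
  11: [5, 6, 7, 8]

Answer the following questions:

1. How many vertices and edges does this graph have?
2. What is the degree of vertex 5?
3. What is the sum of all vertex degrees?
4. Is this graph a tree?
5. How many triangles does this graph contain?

Count: 12 vertices, 13 edges.
Vertex 5 has neighbors [10, 11], degree = 2.
Handshaking lemma: 2 * 13 = 26.
A tree on 12 vertices has 11 edges. This graph has 13 edges (2 extra). Not a tree.
Number of triangles = 0.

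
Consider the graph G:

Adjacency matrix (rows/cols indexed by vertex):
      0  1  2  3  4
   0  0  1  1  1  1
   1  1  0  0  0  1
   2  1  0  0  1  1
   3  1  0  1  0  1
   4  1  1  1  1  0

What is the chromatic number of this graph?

The graph has a maximum clique of size 4 (lower bound on chromatic number).
A valid 4-coloring: {0: 0, 1: 2, 2: 2, 3: 3, 4: 1}.
Chromatic number = 4.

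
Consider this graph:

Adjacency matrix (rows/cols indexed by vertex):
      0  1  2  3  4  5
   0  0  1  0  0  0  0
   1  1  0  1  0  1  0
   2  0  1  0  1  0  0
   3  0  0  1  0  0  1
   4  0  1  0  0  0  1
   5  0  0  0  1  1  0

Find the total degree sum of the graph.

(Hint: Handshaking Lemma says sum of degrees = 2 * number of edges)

Count edges: 6 edges.
By Handshaking Lemma: sum of degrees = 2 * 6 = 12.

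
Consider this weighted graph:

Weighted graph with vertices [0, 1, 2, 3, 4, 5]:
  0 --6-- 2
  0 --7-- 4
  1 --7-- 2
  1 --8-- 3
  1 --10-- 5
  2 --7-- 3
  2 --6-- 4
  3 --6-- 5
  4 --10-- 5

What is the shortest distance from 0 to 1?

Using Dijkstra's algorithm from vertex 0:
Shortest path: 0 -> 2 -> 1
Total weight: 6 + 7 = 13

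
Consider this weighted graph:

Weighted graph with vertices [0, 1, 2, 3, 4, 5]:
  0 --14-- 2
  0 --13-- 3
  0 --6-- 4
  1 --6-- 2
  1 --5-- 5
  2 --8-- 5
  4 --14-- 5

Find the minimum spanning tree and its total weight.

Applying Kruskal's algorithm (sort edges by weight, add if no cycle):
  Add (1,5) w=5
  Add (0,4) w=6
  Add (1,2) w=6
  Skip (2,5) w=8 (creates cycle)
  Add (0,3) w=13
  Add (0,2) w=14
  Skip (4,5) w=14 (creates cycle)
MST weight = 44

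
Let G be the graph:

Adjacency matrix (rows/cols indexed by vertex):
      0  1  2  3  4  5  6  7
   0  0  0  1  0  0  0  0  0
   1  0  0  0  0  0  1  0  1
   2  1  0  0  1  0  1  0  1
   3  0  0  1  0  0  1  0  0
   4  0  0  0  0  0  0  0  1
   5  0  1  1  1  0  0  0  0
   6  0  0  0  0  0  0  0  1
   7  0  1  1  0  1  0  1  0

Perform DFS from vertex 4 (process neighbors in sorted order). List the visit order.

DFS from vertex 4 (neighbors processed in ascending order):
Visit order: 4, 7, 1, 5, 2, 0, 3, 6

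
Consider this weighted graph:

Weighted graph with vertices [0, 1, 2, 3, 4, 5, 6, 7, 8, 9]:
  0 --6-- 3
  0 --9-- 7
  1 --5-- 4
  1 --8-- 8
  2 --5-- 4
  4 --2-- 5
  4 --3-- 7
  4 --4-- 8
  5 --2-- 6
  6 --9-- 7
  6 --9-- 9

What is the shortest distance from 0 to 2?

Using Dijkstra's algorithm from vertex 0:
Shortest path: 0 -> 7 -> 4 -> 2
Total weight: 9 + 3 + 5 = 17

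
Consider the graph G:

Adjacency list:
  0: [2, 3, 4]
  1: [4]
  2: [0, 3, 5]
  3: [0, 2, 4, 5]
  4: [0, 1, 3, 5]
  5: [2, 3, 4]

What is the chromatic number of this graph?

The graph has a maximum clique of size 3 (lower bound on chromatic number).
A valid 3-coloring: {0: 2, 1: 0, 2: 1, 3: 0, 4: 1, 5: 2}.
Chromatic number = 3.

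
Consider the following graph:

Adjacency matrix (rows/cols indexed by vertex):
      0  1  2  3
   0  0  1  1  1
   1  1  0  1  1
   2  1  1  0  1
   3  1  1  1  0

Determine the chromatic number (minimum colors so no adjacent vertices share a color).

The graph has a maximum clique of size 4 (lower bound on chromatic number).
A valid 4-coloring: {0: 0, 1: 1, 2: 2, 3: 3}.
Chromatic number = 4.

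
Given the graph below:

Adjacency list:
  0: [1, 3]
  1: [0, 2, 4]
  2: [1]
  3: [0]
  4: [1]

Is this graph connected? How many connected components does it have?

Checking connectivity: the graph has 1 connected component(s).
All vertices are reachable from each other. The graph IS connected.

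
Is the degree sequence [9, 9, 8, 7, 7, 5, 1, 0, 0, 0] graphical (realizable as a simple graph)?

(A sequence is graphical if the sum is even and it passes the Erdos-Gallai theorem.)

Sum of degrees = 46. Sum is even but fails Erdos-Gallai. The sequence is NOT graphical.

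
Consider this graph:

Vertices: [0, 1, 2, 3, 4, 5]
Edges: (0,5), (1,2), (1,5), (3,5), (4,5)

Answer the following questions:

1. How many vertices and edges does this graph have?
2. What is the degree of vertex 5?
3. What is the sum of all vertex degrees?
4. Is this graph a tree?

Count: 6 vertices, 5 edges.
Vertex 5 has neighbors [0, 1, 3, 4], degree = 4.
Handshaking lemma: 2 * 5 = 10.
A graph is a tree iff it is connected and has exactly n-1 edges. This graph is connected (all 6 vertices in one component) and has 6-1 = 5 edges. It is a tree.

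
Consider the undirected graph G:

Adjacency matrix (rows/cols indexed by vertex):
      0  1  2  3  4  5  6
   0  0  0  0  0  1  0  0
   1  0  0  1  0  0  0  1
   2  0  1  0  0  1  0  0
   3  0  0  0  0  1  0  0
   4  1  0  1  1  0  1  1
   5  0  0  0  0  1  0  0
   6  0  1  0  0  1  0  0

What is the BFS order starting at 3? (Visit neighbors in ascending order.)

BFS from vertex 3 (neighbors processed in ascending order):
Visit order: 3, 4, 0, 2, 5, 6, 1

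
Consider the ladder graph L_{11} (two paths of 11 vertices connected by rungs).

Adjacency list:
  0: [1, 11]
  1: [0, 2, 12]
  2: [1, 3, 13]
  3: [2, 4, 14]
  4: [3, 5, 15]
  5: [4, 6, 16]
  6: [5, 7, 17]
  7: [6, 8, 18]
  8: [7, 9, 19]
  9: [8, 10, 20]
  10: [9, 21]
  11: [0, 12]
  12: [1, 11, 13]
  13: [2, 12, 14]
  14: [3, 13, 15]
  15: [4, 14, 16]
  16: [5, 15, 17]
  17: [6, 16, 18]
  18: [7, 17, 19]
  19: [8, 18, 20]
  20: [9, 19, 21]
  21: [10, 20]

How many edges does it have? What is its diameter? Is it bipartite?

Ladder graph L_{11}: 11 rungs + 2 * (11-1) path edges = 11 + 20 = 31 edges.
Diameter = 11.
Ladder graphs are bipartite (alternating coloring along each path).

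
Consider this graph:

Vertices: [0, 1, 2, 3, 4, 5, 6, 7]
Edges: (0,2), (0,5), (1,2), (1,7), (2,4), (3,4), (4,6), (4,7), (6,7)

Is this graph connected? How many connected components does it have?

Checking connectivity: the graph has 1 connected component(s).
All vertices are reachable from each other. The graph IS connected.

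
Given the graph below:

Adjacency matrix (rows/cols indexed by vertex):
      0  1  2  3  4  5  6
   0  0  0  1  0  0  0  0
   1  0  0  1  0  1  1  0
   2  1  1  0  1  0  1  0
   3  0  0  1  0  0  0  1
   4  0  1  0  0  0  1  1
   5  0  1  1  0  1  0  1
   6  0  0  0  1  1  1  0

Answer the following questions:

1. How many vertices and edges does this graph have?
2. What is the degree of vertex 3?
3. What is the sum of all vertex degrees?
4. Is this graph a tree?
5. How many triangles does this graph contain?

Count: 7 vertices, 10 edges.
Vertex 3 has neighbors [2, 6], degree = 2.
Handshaking lemma: 2 * 10 = 20.
A tree on 7 vertices has 6 edges. This graph has 10 edges (4 extra). Not a tree.
Number of triangles = 3.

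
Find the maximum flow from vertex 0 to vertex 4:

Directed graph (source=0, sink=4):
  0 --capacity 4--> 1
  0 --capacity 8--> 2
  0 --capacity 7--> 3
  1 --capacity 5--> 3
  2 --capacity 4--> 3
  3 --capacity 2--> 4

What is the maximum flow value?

Computing max flow:
  Flow on (0->2): 2/8
  Flow on (2->3): 2/4
  Flow on (3->4): 2/2
Maximum flow = 2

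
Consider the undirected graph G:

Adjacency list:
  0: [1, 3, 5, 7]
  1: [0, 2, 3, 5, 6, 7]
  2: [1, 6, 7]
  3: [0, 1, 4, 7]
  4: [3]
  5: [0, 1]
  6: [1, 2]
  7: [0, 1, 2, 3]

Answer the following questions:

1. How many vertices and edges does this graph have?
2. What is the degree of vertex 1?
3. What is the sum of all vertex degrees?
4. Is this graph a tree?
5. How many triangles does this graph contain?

Count: 8 vertices, 13 edges.
Vertex 1 has neighbors [0, 2, 3, 5, 6, 7], degree = 6.
Handshaking lemma: 2 * 13 = 26.
A tree on 8 vertices has 7 edges. This graph has 13 edges (6 extra). Not a tree.
Number of triangles = 7.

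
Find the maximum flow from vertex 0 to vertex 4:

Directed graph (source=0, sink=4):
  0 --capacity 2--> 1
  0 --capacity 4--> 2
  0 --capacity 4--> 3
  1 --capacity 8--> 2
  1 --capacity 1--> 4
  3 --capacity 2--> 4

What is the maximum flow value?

Computing max flow:
  Flow on (0->1): 1/2
  Flow on (0->3): 2/4
  Flow on (1->4): 1/1
  Flow on (3->4): 2/2
Maximum flow = 3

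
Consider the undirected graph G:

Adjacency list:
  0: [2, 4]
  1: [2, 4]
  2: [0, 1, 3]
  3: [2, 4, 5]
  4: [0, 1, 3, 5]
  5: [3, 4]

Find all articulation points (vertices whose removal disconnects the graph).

No articulation points. The graph is biconnected.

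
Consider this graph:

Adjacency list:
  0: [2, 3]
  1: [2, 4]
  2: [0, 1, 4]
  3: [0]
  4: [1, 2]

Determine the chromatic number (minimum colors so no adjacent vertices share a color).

The graph has a maximum clique of size 3 (lower bound on chromatic number).
A valid 3-coloring: {0: 1, 1: 1, 2: 0, 3: 0, 4: 2}.
Chromatic number = 3.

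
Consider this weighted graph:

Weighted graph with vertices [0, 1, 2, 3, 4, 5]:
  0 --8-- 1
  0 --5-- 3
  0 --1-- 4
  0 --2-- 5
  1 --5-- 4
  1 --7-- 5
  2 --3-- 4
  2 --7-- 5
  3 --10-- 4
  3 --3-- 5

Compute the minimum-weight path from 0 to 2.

Using Dijkstra's algorithm from vertex 0:
Shortest path: 0 -> 4 -> 2
Total weight: 1 + 3 = 4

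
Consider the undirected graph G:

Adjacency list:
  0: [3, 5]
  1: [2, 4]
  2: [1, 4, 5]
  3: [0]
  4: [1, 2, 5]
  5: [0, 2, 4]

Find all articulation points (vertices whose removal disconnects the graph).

An articulation point is a vertex whose removal disconnects the graph.
Articulation points: [0, 5]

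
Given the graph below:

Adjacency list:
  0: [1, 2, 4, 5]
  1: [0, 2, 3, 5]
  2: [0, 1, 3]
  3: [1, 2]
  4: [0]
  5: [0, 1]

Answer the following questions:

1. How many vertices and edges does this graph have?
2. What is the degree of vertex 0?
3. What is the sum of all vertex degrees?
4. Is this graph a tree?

Count: 6 vertices, 8 edges.
Vertex 0 has neighbors [1, 2, 4, 5], degree = 4.
Handshaking lemma: 2 * 8 = 16.
A tree on 6 vertices has 5 edges. This graph has 8 edges (3 extra). Not a tree.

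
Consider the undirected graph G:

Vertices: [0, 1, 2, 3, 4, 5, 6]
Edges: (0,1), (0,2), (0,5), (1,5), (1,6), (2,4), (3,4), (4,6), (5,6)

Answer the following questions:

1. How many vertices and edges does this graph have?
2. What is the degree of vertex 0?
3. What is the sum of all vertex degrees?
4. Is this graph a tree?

Count: 7 vertices, 9 edges.
Vertex 0 has neighbors [1, 2, 5], degree = 3.
Handshaking lemma: 2 * 9 = 18.
A tree on 7 vertices has 6 edges. This graph has 9 edges (3 extra). Not a tree.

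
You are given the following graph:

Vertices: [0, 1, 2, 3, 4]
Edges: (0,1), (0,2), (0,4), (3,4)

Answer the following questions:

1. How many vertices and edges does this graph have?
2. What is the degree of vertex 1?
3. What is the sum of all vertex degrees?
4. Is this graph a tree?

Count: 5 vertices, 4 edges.
Vertex 1 has neighbors [0], degree = 1.
Handshaking lemma: 2 * 4 = 8.
A graph is a tree iff it is connected and has exactly n-1 edges. This graph is connected (all 5 vertices in one component) and has 5-1 = 4 edges. It is a tree.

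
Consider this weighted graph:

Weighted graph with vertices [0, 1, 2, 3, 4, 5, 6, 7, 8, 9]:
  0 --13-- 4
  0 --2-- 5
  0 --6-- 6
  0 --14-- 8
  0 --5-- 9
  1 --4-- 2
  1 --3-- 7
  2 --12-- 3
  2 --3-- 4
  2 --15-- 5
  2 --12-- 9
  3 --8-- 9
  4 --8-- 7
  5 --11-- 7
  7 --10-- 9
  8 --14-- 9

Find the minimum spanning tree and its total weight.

Applying Kruskal's algorithm (sort edges by weight, add if no cycle):
  Add (0,5) w=2
  Add (1,7) w=3
  Add (2,4) w=3
  Add (1,2) w=4
  Add (0,9) w=5
  Add (0,6) w=6
  Add (3,9) w=8
  Skip (4,7) w=8 (creates cycle)
  Add (7,9) w=10
  Skip (5,7) w=11 (creates cycle)
  Skip (2,9) w=12 (creates cycle)
  Skip (2,3) w=12 (creates cycle)
  Skip (0,4) w=13 (creates cycle)
  Add (0,8) w=14
  Skip (8,9) w=14 (creates cycle)
  Skip (2,5) w=15 (creates cycle)
MST weight = 55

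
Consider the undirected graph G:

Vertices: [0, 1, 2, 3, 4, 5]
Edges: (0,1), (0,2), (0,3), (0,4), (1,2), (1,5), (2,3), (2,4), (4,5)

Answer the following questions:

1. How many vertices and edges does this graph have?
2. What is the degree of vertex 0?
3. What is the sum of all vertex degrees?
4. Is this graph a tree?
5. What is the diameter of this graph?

Count: 6 vertices, 9 edges.
Vertex 0 has neighbors [1, 2, 3, 4], degree = 4.
Handshaking lemma: 2 * 9 = 18.
A tree on 6 vertices has 5 edges. This graph has 9 edges (4 extra). Not a tree.
Diameter (longest shortest path) = 3.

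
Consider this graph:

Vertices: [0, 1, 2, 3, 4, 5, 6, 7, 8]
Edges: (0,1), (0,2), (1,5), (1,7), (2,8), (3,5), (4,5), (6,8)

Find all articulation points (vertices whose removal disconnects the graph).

An articulation point is a vertex whose removal disconnects the graph.
Articulation points: [0, 1, 2, 5, 8]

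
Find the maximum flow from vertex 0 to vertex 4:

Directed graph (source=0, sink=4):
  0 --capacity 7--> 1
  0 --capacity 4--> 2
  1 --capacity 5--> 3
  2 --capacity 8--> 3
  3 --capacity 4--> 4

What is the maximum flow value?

Computing max flow:
  Flow on (0->1): 4/7
  Flow on (1->3): 4/5
  Flow on (3->4): 4/4
Maximum flow = 4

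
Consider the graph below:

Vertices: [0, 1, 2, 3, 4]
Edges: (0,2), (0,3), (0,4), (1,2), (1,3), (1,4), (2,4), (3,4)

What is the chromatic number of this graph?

The graph has a maximum clique of size 3 (lower bound on chromatic number).
A valid 3-coloring: {0: 1, 1: 1, 2: 2, 3: 2, 4: 0}.
Chromatic number = 3.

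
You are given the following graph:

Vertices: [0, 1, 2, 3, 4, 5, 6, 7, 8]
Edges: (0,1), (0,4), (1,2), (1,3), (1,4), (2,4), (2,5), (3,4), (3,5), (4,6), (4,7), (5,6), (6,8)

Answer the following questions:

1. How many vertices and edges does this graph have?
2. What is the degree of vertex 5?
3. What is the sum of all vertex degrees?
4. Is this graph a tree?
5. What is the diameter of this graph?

Count: 9 vertices, 13 edges.
Vertex 5 has neighbors [2, 3, 6], degree = 3.
Handshaking lemma: 2 * 13 = 26.
A tree on 9 vertices has 8 edges. This graph has 13 edges (5 extra). Not a tree.
Diameter (longest shortest path) = 3.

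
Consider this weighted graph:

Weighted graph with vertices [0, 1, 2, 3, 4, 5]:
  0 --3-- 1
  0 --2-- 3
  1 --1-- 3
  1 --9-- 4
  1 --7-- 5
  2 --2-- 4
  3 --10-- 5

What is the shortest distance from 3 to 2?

Using Dijkstra's algorithm from vertex 3:
Shortest path: 3 -> 1 -> 4 -> 2
Total weight: 1 + 9 + 2 = 12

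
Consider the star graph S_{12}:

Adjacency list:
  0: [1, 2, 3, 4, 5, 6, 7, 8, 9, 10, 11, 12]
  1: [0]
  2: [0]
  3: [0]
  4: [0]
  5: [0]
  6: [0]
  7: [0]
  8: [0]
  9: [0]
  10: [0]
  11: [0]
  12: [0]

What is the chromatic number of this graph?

S_{12} has one hub adjacent to 12 leaves; leaves are pairwise non-adjacent.
Color the hub 0 and every leaf 1.
Chromatic number = 2.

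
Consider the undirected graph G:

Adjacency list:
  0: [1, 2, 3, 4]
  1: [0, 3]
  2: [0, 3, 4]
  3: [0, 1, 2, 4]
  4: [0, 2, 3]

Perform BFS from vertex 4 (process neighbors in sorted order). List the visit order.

BFS from vertex 4 (neighbors processed in ascending order):
Visit order: 4, 0, 2, 3, 1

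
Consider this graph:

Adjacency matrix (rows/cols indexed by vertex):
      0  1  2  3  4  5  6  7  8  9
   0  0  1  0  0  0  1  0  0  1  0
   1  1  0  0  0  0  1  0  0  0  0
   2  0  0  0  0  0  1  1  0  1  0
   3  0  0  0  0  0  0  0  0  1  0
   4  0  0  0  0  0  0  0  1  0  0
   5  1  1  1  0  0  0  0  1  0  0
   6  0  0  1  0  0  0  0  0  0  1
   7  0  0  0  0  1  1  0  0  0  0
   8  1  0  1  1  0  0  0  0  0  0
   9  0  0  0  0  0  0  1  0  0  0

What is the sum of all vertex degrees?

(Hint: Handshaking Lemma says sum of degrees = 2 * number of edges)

Count edges: 11 edges.
By Handshaking Lemma: sum of degrees = 2 * 11 = 22.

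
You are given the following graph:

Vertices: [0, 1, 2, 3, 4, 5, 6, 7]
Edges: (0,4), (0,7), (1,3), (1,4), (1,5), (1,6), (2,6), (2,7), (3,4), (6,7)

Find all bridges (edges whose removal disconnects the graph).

A bridge is an edge whose removal increases the number of connected components.
Bridges found: (1,5)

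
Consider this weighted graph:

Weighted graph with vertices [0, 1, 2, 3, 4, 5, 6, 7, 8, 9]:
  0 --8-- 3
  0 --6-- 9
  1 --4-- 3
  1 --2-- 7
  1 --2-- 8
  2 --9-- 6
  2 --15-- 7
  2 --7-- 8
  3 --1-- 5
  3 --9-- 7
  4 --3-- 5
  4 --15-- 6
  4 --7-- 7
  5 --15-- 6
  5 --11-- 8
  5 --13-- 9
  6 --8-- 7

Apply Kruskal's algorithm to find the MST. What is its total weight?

Applying Kruskal's algorithm (sort edges by weight, add if no cycle):
  Add (3,5) w=1
  Add (1,8) w=2
  Add (1,7) w=2
  Add (4,5) w=3
  Add (1,3) w=4
  Add (0,9) w=6
  Add (2,8) w=7
  Skip (4,7) w=7 (creates cycle)
  Add (0,3) w=8
  Add (6,7) w=8
  Skip (2,6) w=9 (creates cycle)
  Skip (3,7) w=9 (creates cycle)
  Skip (5,8) w=11 (creates cycle)
  Skip (5,9) w=13 (creates cycle)
  Skip (2,7) w=15 (creates cycle)
  Skip (4,6) w=15 (creates cycle)
  Skip (5,6) w=15 (creates cycle)
MST weight = 41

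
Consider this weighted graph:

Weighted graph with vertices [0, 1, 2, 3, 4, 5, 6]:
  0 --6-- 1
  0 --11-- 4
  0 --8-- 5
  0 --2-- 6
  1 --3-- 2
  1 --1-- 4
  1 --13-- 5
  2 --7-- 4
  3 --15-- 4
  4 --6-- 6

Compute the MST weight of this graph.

Applying Kruskal's algorithm (sort edges by weight, add if no cycle):
  Add (1,4) w=1
  Add (0,6) w=2
  Add (1,2) w=3
  Add (0,1) w=6
  Skip (4,6) w=6 (creates cycle)
  Skip (2,4) w=7 (creates cycle)
  Add (0,5) w=8
  Skip (0,4) w=11 (creates cycle)
  Skip (1,5) w=13 (creates cycle)
  Add (3,4) w=15
MST weight = 35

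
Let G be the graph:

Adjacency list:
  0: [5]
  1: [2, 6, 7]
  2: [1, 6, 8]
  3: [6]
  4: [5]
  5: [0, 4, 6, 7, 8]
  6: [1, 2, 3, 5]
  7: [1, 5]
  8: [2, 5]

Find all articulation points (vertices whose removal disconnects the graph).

An articulation point is a vertex whose removal disconnects the graph.
Articulation points: [5, 6]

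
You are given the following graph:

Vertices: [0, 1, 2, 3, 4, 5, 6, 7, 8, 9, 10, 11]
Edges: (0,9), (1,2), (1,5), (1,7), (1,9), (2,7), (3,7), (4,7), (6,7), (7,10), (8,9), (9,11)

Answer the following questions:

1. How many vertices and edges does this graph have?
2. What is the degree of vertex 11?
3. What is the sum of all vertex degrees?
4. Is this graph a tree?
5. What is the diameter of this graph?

Count: 12 vertices, 12 edges.
Vertex 11 has neighbors [9], degree = 1.
Handshaking lemma: 2 * 12 = 24.
A tree on 12 vertices has 11 edges. This graph has 12 edges (1 extra). Not a tree.
Diameter (longest shortest path) = 4.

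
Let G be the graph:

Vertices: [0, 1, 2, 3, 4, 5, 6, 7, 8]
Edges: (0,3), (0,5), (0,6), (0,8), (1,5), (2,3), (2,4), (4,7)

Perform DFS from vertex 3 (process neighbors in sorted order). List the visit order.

DFS from vertex 3 (neighbors processed in ascending order):
Visit order: 3, 0, 5, 1, 6, 8, 2, 4, 7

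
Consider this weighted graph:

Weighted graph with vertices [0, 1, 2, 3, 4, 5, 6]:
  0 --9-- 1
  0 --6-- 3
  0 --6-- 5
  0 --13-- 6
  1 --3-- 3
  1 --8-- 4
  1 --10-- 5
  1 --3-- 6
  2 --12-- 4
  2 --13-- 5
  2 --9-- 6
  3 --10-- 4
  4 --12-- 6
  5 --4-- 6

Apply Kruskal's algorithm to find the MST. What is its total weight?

Applying Kruskal's algorithm (sort edges by weight, add if no cycle):
  Add (1,3) w=3
  Add (1,6) w=3
  Add (5,6) w=4
  Add (0,3) w=6
  Skip (0,5) w=6 (creates cycle)
  Add (1,4) w=8
  Skip (0,1) w=9 (creates cycle)
  Add (2,6) w=9
  Skip (1,5) w=10 (creates cycle)
  Skip (3,4) w=10 (creates cycle)
  Skip (2,4) w=12 (creates cycle)
  Skip (4,6) w=12 (creates cycle)
  Skip (0,6) w=13 (creates cycle)
  Skip (2,5) w=13 (creates cycle)
MST weight = 33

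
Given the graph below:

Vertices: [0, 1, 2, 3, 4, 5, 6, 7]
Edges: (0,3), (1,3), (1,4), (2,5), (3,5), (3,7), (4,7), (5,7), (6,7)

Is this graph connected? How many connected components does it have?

Checking connectivity: the graph has 1 connected component(s).
All vertices are reachable from each other. The graph IS connected.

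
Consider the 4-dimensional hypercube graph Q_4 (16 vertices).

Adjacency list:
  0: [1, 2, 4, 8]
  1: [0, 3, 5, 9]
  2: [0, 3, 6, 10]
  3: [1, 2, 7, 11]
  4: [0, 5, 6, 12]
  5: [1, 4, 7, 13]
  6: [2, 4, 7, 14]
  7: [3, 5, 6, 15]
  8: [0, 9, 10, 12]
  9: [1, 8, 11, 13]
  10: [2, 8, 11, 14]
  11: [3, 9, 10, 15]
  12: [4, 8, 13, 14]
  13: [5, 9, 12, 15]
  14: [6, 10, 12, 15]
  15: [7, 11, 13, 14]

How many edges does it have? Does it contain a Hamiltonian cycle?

Q_4 has 16 * 4 / 2 = 32 edges.
Q_4 (d >= 2) always has a Hamiltonian cycle: a 4-bit cyclic Gray code visits every vertex exactly once and returns to the start.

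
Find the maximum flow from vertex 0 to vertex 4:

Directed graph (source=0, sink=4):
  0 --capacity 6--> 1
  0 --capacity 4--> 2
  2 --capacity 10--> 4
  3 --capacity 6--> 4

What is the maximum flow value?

Computing max flow:
  Flow on (0->2): 4/4
  Flow on (2->4): 4/10
Maximum flow = 4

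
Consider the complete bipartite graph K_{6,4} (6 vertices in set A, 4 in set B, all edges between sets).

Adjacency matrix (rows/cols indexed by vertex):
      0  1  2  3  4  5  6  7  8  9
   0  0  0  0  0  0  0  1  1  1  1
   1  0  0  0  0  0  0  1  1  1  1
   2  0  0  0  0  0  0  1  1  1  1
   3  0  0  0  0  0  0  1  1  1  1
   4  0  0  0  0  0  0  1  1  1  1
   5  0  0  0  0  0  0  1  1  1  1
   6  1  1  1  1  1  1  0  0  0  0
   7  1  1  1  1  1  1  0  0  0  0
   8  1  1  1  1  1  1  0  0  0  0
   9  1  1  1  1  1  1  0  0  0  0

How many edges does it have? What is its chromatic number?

K_{6,4} has 6 * 4 = 24 edges.
Bipartite graphs have chromatic number 2 (color each partition differently).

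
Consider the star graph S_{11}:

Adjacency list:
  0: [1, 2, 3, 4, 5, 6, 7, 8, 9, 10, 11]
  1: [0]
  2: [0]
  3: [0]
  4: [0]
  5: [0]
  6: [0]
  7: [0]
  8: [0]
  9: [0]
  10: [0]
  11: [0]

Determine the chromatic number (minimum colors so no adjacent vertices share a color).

S_{11} has one hub adjacent to 11 leaves; leaves are pairwise non-adjacent.
Color the hub 0 and every leaf 1.
Chromatic number = 2.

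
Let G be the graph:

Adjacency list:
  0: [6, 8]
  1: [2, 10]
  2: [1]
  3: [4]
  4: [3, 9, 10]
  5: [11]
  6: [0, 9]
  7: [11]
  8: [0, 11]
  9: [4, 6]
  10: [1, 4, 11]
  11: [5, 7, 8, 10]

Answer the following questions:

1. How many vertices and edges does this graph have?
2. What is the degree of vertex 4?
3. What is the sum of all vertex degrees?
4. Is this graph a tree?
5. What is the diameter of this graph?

Count: 12 vertices, 12 edges.
Vertex 4 has neighbors [3, 9, 10], degree = 3.
Handshaking lemma: 2 * 12 = 24.
A tree on 12 vertices has 11 edges. This graph has 12 edges (1 extra). Not a tree.
Diameter (longest shortest path) = 5.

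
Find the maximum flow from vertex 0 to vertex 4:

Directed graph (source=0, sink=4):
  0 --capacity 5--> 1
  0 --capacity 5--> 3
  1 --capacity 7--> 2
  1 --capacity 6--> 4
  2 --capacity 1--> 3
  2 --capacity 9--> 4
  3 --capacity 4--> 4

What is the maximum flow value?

Computing max flow:
  Flow on (0->1): 5/5
  Flow on (0->3): 4/5
  Flow on (1->4): 5/6
  Flow on (3->4): 4/4
Maximum flow = 9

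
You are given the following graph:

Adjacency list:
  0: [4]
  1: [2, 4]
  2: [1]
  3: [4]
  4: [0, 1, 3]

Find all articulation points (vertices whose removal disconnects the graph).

An articulation point is a vertex whose removal disconnects the graph.
Articulation points: [1, 4]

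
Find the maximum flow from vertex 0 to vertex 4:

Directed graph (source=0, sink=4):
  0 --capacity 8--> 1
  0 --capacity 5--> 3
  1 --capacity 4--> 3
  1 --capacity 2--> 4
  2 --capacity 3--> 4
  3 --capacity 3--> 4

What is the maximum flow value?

Computing max flow:
  Flow on (0->1): 5/8
  Flow on (1->3): 3/4
  Flow on (1->4): 2/2
  Flow on (3->4): 3/3
Maximum flow = 5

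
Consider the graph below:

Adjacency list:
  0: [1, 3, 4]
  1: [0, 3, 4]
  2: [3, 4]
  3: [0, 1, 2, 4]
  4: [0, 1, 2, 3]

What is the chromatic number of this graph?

The graph has a maximum clique of size 4 (lower bound on chromatic number).
A valid 4-coloring: {0: 2, 1: 3, 2: 2, 3: 0, 4: 1}.
Chromatic number = 4.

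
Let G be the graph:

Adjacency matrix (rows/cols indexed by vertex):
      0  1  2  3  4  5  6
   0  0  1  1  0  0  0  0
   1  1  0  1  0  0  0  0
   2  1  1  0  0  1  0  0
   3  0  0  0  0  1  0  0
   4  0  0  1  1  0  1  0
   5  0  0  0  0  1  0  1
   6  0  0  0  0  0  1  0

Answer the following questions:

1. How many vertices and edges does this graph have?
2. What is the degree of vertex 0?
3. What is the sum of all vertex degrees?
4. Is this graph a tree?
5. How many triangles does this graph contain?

Count: 7 vertices, 7 edges.
Vertex 0 has neighbors [1, 2], degree = 2.
Handshaking lemma: 2 * 7 = 14.
A tree on 7 vertices has 6 edges. This graph has 7 edges (1 extra). Not a tree.
Number of triangles = 1.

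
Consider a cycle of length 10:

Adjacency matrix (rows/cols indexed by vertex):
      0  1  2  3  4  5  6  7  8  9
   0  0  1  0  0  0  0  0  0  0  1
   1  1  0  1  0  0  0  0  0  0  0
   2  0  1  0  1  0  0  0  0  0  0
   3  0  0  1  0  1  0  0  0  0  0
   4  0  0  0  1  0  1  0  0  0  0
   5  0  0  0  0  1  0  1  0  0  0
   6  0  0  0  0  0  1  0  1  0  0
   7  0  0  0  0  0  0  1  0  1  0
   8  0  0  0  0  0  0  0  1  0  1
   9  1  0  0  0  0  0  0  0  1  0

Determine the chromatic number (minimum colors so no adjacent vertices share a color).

This is an even cycle (C_10). Even cycles are bipartite.
Chromatic number = 2.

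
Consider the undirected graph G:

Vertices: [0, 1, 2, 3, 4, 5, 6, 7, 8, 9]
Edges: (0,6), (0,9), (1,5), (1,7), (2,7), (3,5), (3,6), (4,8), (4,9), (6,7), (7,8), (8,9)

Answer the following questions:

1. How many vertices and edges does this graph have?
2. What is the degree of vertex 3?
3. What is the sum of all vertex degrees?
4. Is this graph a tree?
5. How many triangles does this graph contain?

Count: 10 vertices, 12 edges.
Vertex 3 has neighbors [5, 6], degree = 2.
Handshaking lemma: 2 * 12 = 24.
A tree on 10 vertices has 9 edges. This graph has 12 edges (3 extra). Not a tree.
Number of triangles = 1.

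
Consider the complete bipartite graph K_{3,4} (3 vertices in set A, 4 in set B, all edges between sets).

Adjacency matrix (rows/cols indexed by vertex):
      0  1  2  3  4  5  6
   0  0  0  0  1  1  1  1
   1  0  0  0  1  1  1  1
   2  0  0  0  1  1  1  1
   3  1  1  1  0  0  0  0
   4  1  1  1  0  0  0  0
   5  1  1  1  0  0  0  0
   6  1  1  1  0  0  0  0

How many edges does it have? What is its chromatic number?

K_{3,4} has 3 * 4 = 12 edges.
Bipartite graphs have chromatic number 2 (color each partition differently).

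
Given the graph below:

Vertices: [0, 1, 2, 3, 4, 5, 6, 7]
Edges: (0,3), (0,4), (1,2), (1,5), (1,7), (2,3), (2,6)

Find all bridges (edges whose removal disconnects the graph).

A bridge is an edge whose removal increases the number of connected components.
Bridges found: (0,3), (0,4), (1,2), (1,5), (1,7), (2,3), (2,6)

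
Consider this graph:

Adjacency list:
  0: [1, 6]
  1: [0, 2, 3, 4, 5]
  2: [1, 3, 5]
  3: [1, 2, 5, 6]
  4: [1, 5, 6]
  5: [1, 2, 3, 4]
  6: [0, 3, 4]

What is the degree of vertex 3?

Vertex 3 has neighbors [1, 2, 5, 6], so deg(3) = 4.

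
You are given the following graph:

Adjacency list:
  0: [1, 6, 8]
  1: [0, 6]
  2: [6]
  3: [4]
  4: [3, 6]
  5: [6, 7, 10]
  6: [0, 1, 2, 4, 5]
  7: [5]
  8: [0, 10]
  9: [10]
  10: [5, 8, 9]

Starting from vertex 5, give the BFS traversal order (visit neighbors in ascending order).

BFS from vertex 5 (neighbors processed in ascending order):
Visit order: 5, 6, 7, 10, 0, 1, 2, 4, 8, 9, 3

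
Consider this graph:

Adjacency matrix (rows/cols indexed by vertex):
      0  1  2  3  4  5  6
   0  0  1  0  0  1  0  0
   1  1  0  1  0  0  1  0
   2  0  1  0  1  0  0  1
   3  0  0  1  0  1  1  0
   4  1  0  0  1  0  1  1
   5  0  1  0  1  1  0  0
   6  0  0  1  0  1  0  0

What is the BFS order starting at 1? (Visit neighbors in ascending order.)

BFS from vertex 1 (neighbors processed in ascending order):
Visit order: 1, 0, 2, 5, 4, 3, 6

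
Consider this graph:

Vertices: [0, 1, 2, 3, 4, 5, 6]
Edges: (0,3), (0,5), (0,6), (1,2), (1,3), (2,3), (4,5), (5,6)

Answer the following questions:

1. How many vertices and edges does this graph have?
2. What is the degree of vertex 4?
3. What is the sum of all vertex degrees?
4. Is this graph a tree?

Count: 7 vertices, 8 edges.
Vertex 4 has neighbors [5], degree = 1.
Handshaking lemma: 2 * 8 = 16.
A tree on 7 vertices has 6 edges. This graph has 8 edges (2 extra). Not a tree.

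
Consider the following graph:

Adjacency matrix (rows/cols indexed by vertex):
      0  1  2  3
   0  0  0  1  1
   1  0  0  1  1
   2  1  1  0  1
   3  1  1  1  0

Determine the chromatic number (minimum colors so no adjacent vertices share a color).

The graph has a maximum clique of size 3 (lower bound on chromatic number).
A valid 3-coloring: {0: 2, 1: 2, 2: 0, 3: 1}.
Chromatic number = 3.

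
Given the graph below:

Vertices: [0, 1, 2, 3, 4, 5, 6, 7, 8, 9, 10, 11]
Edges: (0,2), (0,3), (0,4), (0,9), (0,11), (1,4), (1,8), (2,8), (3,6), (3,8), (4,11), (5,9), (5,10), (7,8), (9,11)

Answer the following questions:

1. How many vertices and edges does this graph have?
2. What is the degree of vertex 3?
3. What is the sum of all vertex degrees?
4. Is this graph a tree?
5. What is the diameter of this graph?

Count: 12 vertices, 15 edges.
Vertex 3 has neighbors [0, 6, 8], degree = 3.
Handshaking lemma: 2 * 15 = 30.
A tree on 12 vertices has 11 edges. This graph has 15 edges (4 extra). Not a tree.
Diameter (longest shortest path) = 6.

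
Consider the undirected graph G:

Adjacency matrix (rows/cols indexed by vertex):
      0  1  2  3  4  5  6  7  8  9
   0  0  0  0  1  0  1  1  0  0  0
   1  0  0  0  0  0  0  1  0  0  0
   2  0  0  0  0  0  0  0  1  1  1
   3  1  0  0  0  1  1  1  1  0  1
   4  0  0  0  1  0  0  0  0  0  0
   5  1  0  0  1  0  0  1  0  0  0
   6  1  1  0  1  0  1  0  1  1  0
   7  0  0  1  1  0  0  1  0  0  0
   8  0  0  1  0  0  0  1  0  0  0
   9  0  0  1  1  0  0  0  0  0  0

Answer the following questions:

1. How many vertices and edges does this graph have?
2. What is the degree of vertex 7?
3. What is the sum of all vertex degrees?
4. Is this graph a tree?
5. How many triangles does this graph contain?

Count: 10 vertices, 15 edges.
Vertex 7 has neighbors [2, 3, 6], degree = 3.
Handshaking lemma: 2 * 15 = 30.
A tree on 10 vertices has 9 edges. This graph has 15 edges (6 extra). Not a tree.
Number of triangles = 5.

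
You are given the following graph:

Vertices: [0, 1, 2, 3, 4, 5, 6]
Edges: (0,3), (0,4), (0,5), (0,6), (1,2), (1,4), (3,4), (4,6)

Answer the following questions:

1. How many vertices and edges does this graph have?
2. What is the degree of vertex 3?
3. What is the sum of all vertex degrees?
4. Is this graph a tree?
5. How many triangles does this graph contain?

Count: 7 vertices, 8 edges.
Vertex 3 has neighbors [0, 4], degree = 2.
Handshaking lemma: 2 * 8 = 16.
A tree on 7 vertices has 6 edges. This graph has 8 edges (2 extra). Not a tree.
Number of triangles = 2.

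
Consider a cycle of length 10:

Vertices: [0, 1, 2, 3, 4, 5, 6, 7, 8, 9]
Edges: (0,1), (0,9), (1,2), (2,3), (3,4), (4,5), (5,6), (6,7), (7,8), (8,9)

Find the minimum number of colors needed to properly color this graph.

This is an even cycle (C_10). Even cycles are bipartite.
Chromatic number = 2.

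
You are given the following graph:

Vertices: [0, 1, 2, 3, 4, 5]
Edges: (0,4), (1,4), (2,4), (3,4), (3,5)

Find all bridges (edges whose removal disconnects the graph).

A bridge is an edge whose removal increases the number of connected components.
Bridges found: (0,4), (1,4), (2,4), (3,4), (3,5)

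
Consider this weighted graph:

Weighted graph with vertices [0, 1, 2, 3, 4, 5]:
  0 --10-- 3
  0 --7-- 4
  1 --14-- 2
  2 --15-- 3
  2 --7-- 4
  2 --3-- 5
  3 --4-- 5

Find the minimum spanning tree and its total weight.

Applying Kruskal's algorithm (sort edges by weight, add if no cycle):
  Add (2,5) w=3
  Add (3,5) w=4
  Add (0,4) w=7
  Add (2,4) w=7
  Skip (0,3) w=10 (creates cycle)
  Add (1,2) w=14
  Skip (2,3) w=15 (creates cycle)
MST weight = 35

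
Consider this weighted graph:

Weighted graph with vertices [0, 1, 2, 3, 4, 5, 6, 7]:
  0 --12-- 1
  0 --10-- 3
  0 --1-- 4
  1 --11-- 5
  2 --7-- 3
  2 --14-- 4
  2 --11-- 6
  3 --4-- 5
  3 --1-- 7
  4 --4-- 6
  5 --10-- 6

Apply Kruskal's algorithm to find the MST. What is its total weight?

Applying Kruskal's algorithm (sort edges by weight, add if no cycle):
  Add (0,4) w=1
  Add (3,7) w=1
  Add (3,5) w=4
  Add (4,6) w=4
  Add (2,3) w=7
  Add (0,3) w=10
  Skip (5,6) w=10 (creates cycle)
  Add (1,5) w=11
  Skip (2,6) w=11 (creates cycle)
  Skip (0,1) w=12 (creates cycle)
  Skip (2,4) w=14 (creates cycle)
MST weight = 38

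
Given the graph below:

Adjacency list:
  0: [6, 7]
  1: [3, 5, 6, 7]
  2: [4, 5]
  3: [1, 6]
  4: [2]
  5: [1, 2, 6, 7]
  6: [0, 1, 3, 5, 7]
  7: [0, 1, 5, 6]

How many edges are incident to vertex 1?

Vertex 1 has neighbors [3, 5, 6, 7], so deg(1) = 4.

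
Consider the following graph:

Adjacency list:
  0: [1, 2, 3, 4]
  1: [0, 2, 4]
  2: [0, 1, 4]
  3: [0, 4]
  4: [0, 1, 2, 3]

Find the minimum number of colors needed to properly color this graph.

The graph has a maximum clique of size 4 (lower bound on chromatic number).
A valid 4-coloring: {0: 0, 1: 2, 2: 3, 3: 2, 4: 1}.
Chromatic number = 4.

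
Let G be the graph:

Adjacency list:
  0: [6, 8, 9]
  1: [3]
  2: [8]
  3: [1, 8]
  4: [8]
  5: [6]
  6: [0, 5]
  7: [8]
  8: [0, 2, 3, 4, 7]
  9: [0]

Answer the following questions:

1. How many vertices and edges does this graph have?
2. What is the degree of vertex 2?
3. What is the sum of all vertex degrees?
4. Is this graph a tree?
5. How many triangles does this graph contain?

Count: 10 vertices, 9 edges.
Vertex 2 has neighbors [8], degree = 1.
Handshaking lemma: 2 * 9 = 18.
A graph is a tree iff it is connected and has exactly n-1 edges. This graph is connected (all 10 vertices in one component) and has 10-1 = 9 edges. It is a tree.
Number of triangles = 0.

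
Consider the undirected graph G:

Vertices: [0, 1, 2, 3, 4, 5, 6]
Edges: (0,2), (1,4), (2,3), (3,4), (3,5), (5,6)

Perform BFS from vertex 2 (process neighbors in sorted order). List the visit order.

BFS from vertex 2 (neighbors processed in ascending order):
Visit order: 2, 0, 3, 4, 5, 1, 6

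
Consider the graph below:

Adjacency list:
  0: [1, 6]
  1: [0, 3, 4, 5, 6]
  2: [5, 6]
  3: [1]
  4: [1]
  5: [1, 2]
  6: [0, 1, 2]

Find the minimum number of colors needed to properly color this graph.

The graph has a maximum clique of size 3 (lower bound on chromatic number).
A valid 3-coloring: {0: 2, 1: 0, 2: 0, 3: 1, 4: 1, 5: 1, 6: 1}.
Chromatic number = 3.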